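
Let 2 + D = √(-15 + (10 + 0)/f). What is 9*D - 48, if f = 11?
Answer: -66 + 9*I*√1705/11 ≈ -66.0 + 33.784*I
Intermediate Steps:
D = -2 + I*√1705/11 (D = -2 + √(-15 + (10 + 0)/11) = -2 + √(-15 + 10*(1/11)) = -2 + √(-15 + 10/11) = -2 + √(-155/11) = -2 + I*√1705/11 ≈ -2.0 + 3.7538*I)
9*D - 48 = 9*(-2 + I*√1705/11) - 48 = (-18 + 9*I*√1705/11) - 48 = -66 + 9*I*√1705/11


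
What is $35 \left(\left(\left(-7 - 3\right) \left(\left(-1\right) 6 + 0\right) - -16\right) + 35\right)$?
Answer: $3885$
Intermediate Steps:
$35 \left(\left(\left(-7 - 3\right) \left(\left(-1\right) 6 + 0\right) - -16\right) + 35\right) = 35 \left(\left(- 10 \left(-6 + 0\right) + 16\right) + 35\right) = 35 \left(\left(\left(-10\right) \left(-6\right) + 16\right) + 35\right) = 35 \left(\left(60 + 16\right) + 35\right) = 35 \left(76 + 35\right) = 35 \cdot 111 = 3885$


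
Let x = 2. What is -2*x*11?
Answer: -44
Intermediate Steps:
-2*x*11 = -2*2*11 = -4*11 = -44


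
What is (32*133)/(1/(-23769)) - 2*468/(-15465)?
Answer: -521484253608/5155 ≈ -1.0116e+8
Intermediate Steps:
(32*133)/(1/(-23769)) - 2*468/(-15465) = 4256/(-1/23769) - 936*(-1/15465) = 4256*(-23769) + 312/5155 = -101160864 + 312/5155 = -521484253608/5155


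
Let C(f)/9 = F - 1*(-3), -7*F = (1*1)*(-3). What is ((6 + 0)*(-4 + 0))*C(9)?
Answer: -5184/7 ≈ -740.57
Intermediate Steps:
F = 3/7 (F = -1*1*(-3)/7 = -(-3)/7 = -1/7*(-3) = 3/7 ≈ 0.42857)
C(f) = 216/7 (C(f) = 9*(3/7 - 1*(-3)) = 9*(3/7 + 3) = 9*(24/7) = 216/7)
((6 + 0)*(-4 + 0))*C(9) = ((6 + 0)*(-4 + 0))*(216/7) = (6*(-4))*(216/7) = -24*216/7 = -5184/7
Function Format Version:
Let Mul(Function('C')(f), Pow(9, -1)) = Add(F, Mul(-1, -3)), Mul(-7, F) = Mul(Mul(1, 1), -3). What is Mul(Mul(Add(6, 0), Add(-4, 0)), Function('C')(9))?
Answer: Rational(-5184, 7) ≈ -740.57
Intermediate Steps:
F = Rational(3, 7) (F = Mul(Rational(-1, 7), Mul(Mul(1, 1), -3)) = Mul(Rational(-1, 7), Mul(1, -3)) = Mul(Rational(-1, 7), -3) = Rational(3, 7) ≈ 0.42857)
Function('C')(f) = Rational(216, 7) (Function('C')(f) = Mul(9, Add(Rational(3, 7), Mul(-1, -3))) = Mul(9, Add(Rational(3, 7), 3)) = Mul(9, Rational(24, 7)) = Rational(216, 7))
Mul(Mul(Add(6, 0), Add(-4, 0)), Function('C')(9)) = Mul(Mul(Add(6, 0), Add(-4, 0)), Rational(216, 7)) = Mul(Mul(6, -4), Rational(216, 7)) = Mul(-24, Rational(216, 7)) = Rational(-5184, 7)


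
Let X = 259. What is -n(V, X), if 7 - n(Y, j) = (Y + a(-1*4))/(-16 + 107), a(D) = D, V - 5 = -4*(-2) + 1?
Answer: -627/91 ≈ -6.8901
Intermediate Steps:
V = 14 (V = 5 + (-4*(-2) + 1) = 5 + (8 + 1) = 5 + 9 = 14)
n(Y, j) = 641/91 - Y/91 (n(Y, j) = 7 - (Y - 1*4)/(-16 + 107) = 7 - (Y - 4)/91 = 7 - (-4 + Y)/91 = 7 - (-4/91 + Y/91) = 7 + (4/91 - Y/91) = 641/91 - Y/91)
-n(V, X) = -(641/91 - 1/91*14) = -(641/91 - 2/13) = -1*627/91 = -627/91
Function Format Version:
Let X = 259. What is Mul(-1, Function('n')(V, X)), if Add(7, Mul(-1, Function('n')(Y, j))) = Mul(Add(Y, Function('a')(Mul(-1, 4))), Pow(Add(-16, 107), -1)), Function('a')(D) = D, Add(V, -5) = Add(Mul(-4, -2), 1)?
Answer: Rational(-627, 91) ≈ -6.8901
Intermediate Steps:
V = 14 (V = Add(5, Add(Mul(-4, -2), 1)) = Add(5, Add(8, 1)) = Add(5, 9) = 14)
Function('n')(Y, j) = Add(Rational(641, 91), Mul(Rational(-1, 91), Y)) (Function('n')(Y, j) = Add(7, Mul(-1, Mul(Add(Y, Mul(-1, 4)), Pow(Add(-16, 107), -1)))) = Add(7, Mul(-1, Mul(Add(Y, -4), Pow(91, -1)))) = Add(7, Mul(-1, Mul(Add(-4, Y), Rational(1, 91)))) = Add(7, Mul(-1, Add(Rational(-4, 91), Mul(Rational(1, 91), Y)))) = Add(7, Add(Rational(4, 91), Mul(Rational(-1, 91), Y))) = Add(Rational(641, 91), Mul(Rational(-1, 91), Y)))
Mul(-1, Function('n')(V, X)) = Mul(-1, Add(Rational(641, 91), Mul(Rational(-1, 91), 14))) = Mul(-1, Add(Rational(641, 91), Rational(-2, 13))) = Mul(-1, Rational(627, 91)) = Rational(-627, 91)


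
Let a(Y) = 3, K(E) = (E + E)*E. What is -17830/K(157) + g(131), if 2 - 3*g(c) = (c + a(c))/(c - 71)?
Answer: -974893/2218410 ≈ -0.43946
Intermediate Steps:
K(E) = 2*E**2 (K(E) = (2*E)*E = 2*E**2)
g(c) = 2/3 - (3 + c)/(3*(-71 + c)) (g(c) = 2/3 - (c + 3)/(3*(c - 71)) = 2/3 - (3 + c)/(3*(-71 + c)))
-17830/K(157) + g(131) = -17830/(2*157**2) + (-145 + 131)/(3*(-71 + 131)) = -17830/(2*24649) + (1/3)*(-14)/60 = -17830/49298 + (1/3)*(1/60)*(-14) = -17830*1/49298 - 7/90 = -8915/24649 - 7/90 = -974893/2218410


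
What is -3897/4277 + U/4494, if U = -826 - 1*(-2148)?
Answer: -847066/1372917 ≈ -0.61698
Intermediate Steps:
U = 1322 (U = -826 + 2148 = 1322)
-3897/4277 + U/4494 = -3897/4277 + 1322/4494 = -3897*1/4277 + 1322*(1/4494) = -3897/4277 + 661/2247 = -847066/1372917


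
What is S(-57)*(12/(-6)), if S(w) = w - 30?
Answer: 174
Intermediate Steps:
S(w) = -30 + w
S(-57)*(12/(-6)) = (-30 - 57)*(12/(-6)) = -1044*(-1)/6 = -87*(-2) = 174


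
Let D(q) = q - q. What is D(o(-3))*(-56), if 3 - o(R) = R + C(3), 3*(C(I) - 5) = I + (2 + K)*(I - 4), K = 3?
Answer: 0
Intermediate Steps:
C(I) = -5/3 + 2*I (C(I) = 5 + (I + (2 + 3)*(I - 4))/3 = 5 + (I + 5*(-4 + I))/3 = 5 + (I + (-20 + 5*I))/3 = 5 + (-20 + 6*I)/3 = 5 + (-20/3 + 2*I) = -5/3 + 2*I)
o(R) = -4/3 - R (o(R) = 3 - (R + (-5/3 + 2*3)) = 3 - (R + (-5/3 + 6)) = 3 - (R + 13/3) = 3 - (13/3 + R) = 3 + (-13/3 - R) = -4/3 - R)
D(q) = 0
D(o(-3))*(-56) = 0*(-56) = 0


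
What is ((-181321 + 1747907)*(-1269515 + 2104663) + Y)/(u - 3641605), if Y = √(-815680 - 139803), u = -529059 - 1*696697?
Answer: -1308331164728/4867361 - I*√955483/4867361 ≈ -2.688e+5 - 0.00020083*I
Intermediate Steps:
u = -1225756 (u = -529059 - 696697 = -1225756)
Y = I*√955483 (Y = √(-955483) = I*√955483 ≈ 977.49*I)
((-181321 + 1747907)*(-1269515 + 2104663) + Y)/(u - 3641605) = ((-181321 + 1747907)*(-1269515 + 2104663) + I*√955483)/(-1225756 - 3641605) = (1566586*835148 + I*√955483)/(-4867361) = (1308331164728 + I*√955483)*(-1/4867361) = -1308331164728/4867361 - I*√955483/4867361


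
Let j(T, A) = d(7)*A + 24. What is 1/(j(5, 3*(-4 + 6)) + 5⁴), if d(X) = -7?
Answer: 1/607 ≈ 0.0016474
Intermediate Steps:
j(T, A) = 24 - 7*A (j(T, A) = -7*A + 24 = 24 - 7*A)
1/(j(5, 3*(-4 + 6)) + 5⁴) = 1/((24 - 21*(-4 + 6)) + 5⁴) = 1/((24 - 21*2) + 625) = 1/((24 - 7*6) + 625) = 1/((24 - 42) + 625) = 1/(-18 + 625) = 1/607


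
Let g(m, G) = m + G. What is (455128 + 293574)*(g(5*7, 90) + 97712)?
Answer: 73250757574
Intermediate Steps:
g(m, G) = G + m
(455128 + 293574)*(g(5*7, 90) + 97712) = (455128 + 293574)*((90 + 5*7) + 97712) = 748702*((90 + 35) + 97712) = 748702*(125 + 97712) = 748702*97837 = 73250757574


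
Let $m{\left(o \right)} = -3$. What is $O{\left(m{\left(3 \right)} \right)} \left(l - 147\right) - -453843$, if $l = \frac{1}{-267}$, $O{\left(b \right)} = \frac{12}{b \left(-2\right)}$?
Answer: $\frac{121097581}{267} \approx 4.5355 \cdot 10^{5}$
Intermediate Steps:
$O{\left(b \right)} = - \frac{6}{b}$ ($O{\left(b \right)} = \frac{12}{\left(-2\right) b} = 12 \left(- \frac{1}{2 b}\right) = - \frac{6}{b}$)
$l = - \frac{1}{267} \approx -0.0037453$
$O{\left(m{\left(3 \right)} \right)} \left(l - 147\right) - -453843 = - \frac{6}{-3} \left(- \frac{1}{267} - 147\right) - -453843 = \left(-6\right) \left(- \frac{1}{3}\right) \left(- \frac{39250}{267}\right) + 453843 = 2 \left(- \frac{39250}{267}\right) + 453843 = - \frac{78500}{267} + 453843 = \frac{121097581}{267}$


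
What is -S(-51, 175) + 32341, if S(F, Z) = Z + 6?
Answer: 32160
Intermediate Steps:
S(F, Z) = 6 + Z
-S(-51, 175) + 32341 = -(6 + 175) + 32341 = -1*181 + 32341 = -181 + 32341 = 32160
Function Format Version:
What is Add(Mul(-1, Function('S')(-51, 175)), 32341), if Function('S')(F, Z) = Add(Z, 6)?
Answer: 32160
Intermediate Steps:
Function('S')(F, Z) = Add(6, Z)
Add(Mul(-1, Function('S')(-51, 175)), 32341) = Add(Mul(-1, Add(6, 175)), 32341) = Add(Mul(-1, 181), 32341) = Add(-181, 32341) = 32160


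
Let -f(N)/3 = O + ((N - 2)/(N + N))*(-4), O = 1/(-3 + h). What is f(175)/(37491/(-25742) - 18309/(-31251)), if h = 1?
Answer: -348734815407/40852056175 ≈ -8.5365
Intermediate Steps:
O = -½ (O = 1/(-3 + 1) = 1/(-2) = -½ ≈ -0.50000)
f(N) = 3/2 + 6*(-2 + N)/N (f(N) = -3*(-½ + ((N - 2)/(N + N))*(-4)) = -3*(-½ + ((-2 + N)/((2*N)))*(-4)) = -3*(-½ + ((-2 + N)*(1/(2*N)))*(-4)) = -3*(-½ + ((-2 + N)/(2*N))*(-4)) = -3*(-½ - 2*(-2 + N)/N) = 3/2 + 6*(-2 + N)/N)
f(175)/(37491/(-25742) - 18309/(-31251)) = (15/2 - 12/175)/(37491/(-25742) - 18309/(-31251)) = (15/2 - 12*1/175)/(37491*(-1/25742) - 18309*(-1/31251)) = (15/2 - 12/175)/(-37491/25742 + 6103/10417) = 2601/(350*(-233440321/268154414)) = (2601/350)*(-268154414/233440321) = -348734815407/40852056175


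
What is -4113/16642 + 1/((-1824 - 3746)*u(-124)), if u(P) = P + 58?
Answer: -756002209/3058966020 ≈ -0.24714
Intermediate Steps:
u(P) = 58 + P
-4113/16642 + 1/((-1824 - 3746)*u(-124)) = -4113/16642 + 1/((-1824 - 3746)*(58 - 124)) = -4113*1/16642 + 1/(-5570*(-66)) = -4113/16642 - 1/5570*(-1/66) = -4113/16642 + 1/367620 = -756002209/3058966020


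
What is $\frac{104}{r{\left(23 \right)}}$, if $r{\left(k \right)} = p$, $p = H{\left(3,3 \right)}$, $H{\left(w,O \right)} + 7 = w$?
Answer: $-26$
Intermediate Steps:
$H{\left(w,O \right)} = -7 + w$
$p = -4$ ($p = -7 + 3 = -4$)
$r{\left(k \right)} = -4$
$\frac{104}{r{\left(23 \right)}} = \frac{104}{-4} = 104 \left(- \frac{1}{4}\right) = -26$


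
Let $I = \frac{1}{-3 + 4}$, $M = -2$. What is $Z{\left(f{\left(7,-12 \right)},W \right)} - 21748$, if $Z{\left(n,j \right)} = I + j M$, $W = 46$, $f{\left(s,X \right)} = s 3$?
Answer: $-21839$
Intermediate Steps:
$f{\left(s,X \right)} = 3 s$
$I = 1$ ($I = 1^{-1} = 1$)
$Z{\left(n,j \right)} = 1 - 2 j$ ($Z{\left(n,j \right)} = 1 + j \left(-2\right) = 1 - 2 j$)
$Z{\left(f{\left(7,-12 \right)},W \right)} - 21748 = \left(1 - 92\right) - 21748 = -91 - 21748 = -21839$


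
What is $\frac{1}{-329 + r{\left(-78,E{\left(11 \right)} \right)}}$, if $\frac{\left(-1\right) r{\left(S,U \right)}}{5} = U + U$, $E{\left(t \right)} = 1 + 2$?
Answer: $- \frac{1}{359} \approx -0.0027855$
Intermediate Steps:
$E{\left(t \right)} = 3$
$r{\left(S,U \right)} = - 10 U$ ($r{\left(S,U \right)} = - 5 \left(U + U\right) = - 5 \cdot 2 U = - 10 U$)
$\frac{1}{-329 + r{\left(-78,E{\left(11 \right)} \right)}} = \frac{1}{-329 - 30} = \frac{1}{-359} = - \frac{1}{359}$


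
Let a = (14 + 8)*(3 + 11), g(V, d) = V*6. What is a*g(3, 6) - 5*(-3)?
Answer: 5559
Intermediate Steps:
g(V, d) = 6*V
a = 308 (a = 22*14 = 308)
a*g(3, 6) - 5*(-3) = 308*(6*3) - 5*(-3) = 308*18 + 15 = 5544 + 15 = 5559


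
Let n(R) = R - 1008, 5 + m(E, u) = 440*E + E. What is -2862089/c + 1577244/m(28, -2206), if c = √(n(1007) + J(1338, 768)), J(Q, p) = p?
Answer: 1577244/12343 - 2862089*√767/767 ≈ -1.0322e+5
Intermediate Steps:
m(E, u) = -5 + 441*E (m(E, u) = -5 + (440*E + E) = -5 + 441*E)
n(R) = -1008 + R
c = √767 (c = √((-1008 + 1007) + 768) = √(-1 + 768) = √767 ≈ 27.695)
-2862089/c + 1577244/m(28, -2206) = -2862089*√767/767 + 1577244/(-5 + 441*28) = -2862089*√767/767 + 1577244/(-5 + 12348) = -2862089*√767/767 + 1577244/12343 = 1577244/12343 - 2862089*√767/767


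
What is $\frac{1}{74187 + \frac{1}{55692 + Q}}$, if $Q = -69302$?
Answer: $\frac{13610}{1009685069} \approx 1.3479 \cdot 10^{-5}$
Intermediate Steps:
$\frac{1}{74187 + \frac{1}{55692 + Q}} = \frac{1}{74187 + \frac{1}{55692 - 69302}} = \frac{1}{74187 + \frac{1}{-13610}} = \frac{1}{74187 - \frac{1}{13610}} = \frac{1}{\frac{1009685069}{13610}} = \frac{13610}{1009685069}$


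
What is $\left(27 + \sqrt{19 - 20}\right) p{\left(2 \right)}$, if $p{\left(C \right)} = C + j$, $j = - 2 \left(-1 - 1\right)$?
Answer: $162 + 6 i \approx 162.0 + 6.0 i$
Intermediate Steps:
$j = 4$ ($j = \left(-2\right) \left(-2\right) = 4$)
$p{\left(C \right)} = 4 + C$ ($p{\left(C \right)} = C + 4 = 4 + C$)
$\left(27 + \sqrt{19 - 20}\right) p{\left(2 \right)} = \left(27 + \sqrt{19 - 20}\right) \left(4 + 2\right) = \left(27 + \sqrt{-1}\right) 6 = \left(27 + i\right) 6 = 162 + 6 i$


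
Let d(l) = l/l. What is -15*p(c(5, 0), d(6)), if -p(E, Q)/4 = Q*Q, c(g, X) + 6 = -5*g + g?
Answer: 60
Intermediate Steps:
d(l) = 1
c(g, X) = -6 - 4*g (c(g, X) = -6 + (-5*g + g) = -6 - 4*g)
p(E, Q) = -4*Q**2 (p(E, Q) = -4*Q*Q = -4*Q**2)
-15*p(c(5, 0), d(6)) = -(-60)*1**2 = -(-60) = -15*(-4) = 60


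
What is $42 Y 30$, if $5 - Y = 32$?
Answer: $-34020$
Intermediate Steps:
$Y = -27$ ($Y = 5 - 32 = -27$)
$42 Y 30 = 42 \left(-27\right) 30 = \left(-1134\right) 30 = -34020$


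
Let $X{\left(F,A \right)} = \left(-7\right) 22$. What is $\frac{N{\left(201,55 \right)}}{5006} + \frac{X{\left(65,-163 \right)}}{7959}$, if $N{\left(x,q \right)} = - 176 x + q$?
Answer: $- \frac{40270109}{5691822} \approx -7.0751$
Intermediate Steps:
$X{\left(F,A \right)} = -154$
$N{\left(x,q \right)} = q - 176 x$
$\frac{N{\left(201,55 \right)}}{5006} + \frac{X{\left(65,-163 \right)}}{7959} = \frac{55 - 35376}{5006} - \frac{154}{7959} = \left(55 - 35376\right) \frac{1}{5006} - \frac{22}{1137} = \left(-35321\right) \frac{1}{5006} - \frac{22}{1137} = - \frac{35321}{5006} - \frac{22}{1137} = - \frac{40270109}{5691822}$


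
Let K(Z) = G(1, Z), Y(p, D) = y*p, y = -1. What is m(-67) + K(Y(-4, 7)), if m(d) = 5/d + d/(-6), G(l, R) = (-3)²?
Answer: 8077/402 ≈ 20.092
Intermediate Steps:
G(l, R) = 9
Y(p, D) = -p
m(d) = 5/d - d/6 (m(d) = 5/d + d*(-⅙) = 5/d - d/6)
K(Z) = 9
m(-67) + K(Y(-4, 7)) = (5/(-67) - ⅙*(-67)) + 9 = (5*(-1/67) + 67/6) + 9 = (-5/67 + 67/6) + 9 = 4459/402 + 9 = 8077/402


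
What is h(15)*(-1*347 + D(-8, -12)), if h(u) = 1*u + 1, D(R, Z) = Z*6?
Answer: -6704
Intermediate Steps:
D(R, Z) = 6*Z
h(u) = 1 + u (h(u) = u + 1 = 1 + u)
h(15)*(-1*347 + D(-8, -12)) = (1 + 15)*(-1*347 + 6*(-12)) = 16*(-347 - 72) = 16*(-419) = -6704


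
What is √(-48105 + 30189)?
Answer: 2*I*√4479 ≈ 133.85*I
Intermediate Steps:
√(-48105 + 30189) = √(-17916) = 2*I*√4479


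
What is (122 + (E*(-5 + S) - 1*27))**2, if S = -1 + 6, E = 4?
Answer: 9025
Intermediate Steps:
S = 5
(122 + (E*(-5 + S) - 1*27))**2 = (122 + (4*(-5 + 5) - 1*27))**2 = (122 + (4*0 - 27))**2 = (122 + (0 - 27))**2 = (122 - 27)**2 = 95**2 = 9025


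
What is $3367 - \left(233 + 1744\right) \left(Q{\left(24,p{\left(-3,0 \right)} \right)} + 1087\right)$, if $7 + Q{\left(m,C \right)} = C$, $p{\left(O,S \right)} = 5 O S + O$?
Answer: $-2125862$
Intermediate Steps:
$p{\left(O,S \right)} = O + 5 O S$ ($p{\left(O,S \right)} = 5 O S + O = O + 5 O S$)
$Q{\left(m,C \right)} = -7 + C$
$3367 - \left(233 + 1744\right) \left(Q{\left(24,p{\left(-3,0 \right)} \right)} + 1087\right) = 3367 - \left(233 + 1744\right) \left(\left(-7 - 3 \left(1 + 5 \cdot 0\right)\right) + 1087\right) = 3367 - 1977 \left(\left(-7 - 3 \left(1 + 0\right)\right) + 1087\right) = 3367 - 1977 \left(\left(-7 - 3\right) + 1087\right) = 3367 - 1977 \left(-10 + 1087\right) = 3367 - 1977 \cdot 1077 = 3367 - 2129229 = -2125862$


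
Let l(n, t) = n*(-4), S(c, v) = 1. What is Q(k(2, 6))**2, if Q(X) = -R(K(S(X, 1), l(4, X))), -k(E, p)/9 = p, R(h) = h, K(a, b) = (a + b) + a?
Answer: 196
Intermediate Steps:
l(n, t) = -4*n
K(a, b) = b + 2*a
k(E, p) = -9*p
Q(X) = 14 (Q(X) = -(-4*4 + 2*1) = -(-16 + 2) = -1*(-14) = 14)
Q(k(2, 6))**2 = 14**2 = 196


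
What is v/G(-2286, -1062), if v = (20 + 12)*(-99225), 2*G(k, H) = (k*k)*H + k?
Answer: 50400/44046013 ≈ 0.0011443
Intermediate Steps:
G(k, H) = k/2 + H*k²/2 (G(k, H) = ((k*k)*H + k)/2 = (k²*H + k)/2 = (H*k² + k)/2 = (k + H*k²)/2 = k/2 + H*k²/2)
v = -3175200 (v = 32*(-99225) = -3175200)
v/G(-2286, -1062) = -3175200*(-1/(1143*(1 - 1062*(-2286)))) = -3175200*(-1/(1143*(1 + 2427732))) = -3175200/((½)*(-2286)*2427733) = -3175200/(-2774898819) = -3175200*(-1/2774898819) = 50400/44046013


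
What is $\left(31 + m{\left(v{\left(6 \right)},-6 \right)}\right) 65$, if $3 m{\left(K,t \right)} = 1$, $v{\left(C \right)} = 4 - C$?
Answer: $\frac{6110}{3} \approx 2036.7$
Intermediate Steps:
$m{\left(K,t \right)} = \frac{1}{3}$ ($m{\left(K,t \right)} = \frac{1}{3} \cdot 1 = \frac{1}{3}$)
$\left(31 + m{\left(v{\left(6 \right)},-6 \right)}\right) 65 = \left(31 + \frac{1}{3}\right) 65 = \frac{94}{3} \cdot 65 = \frac{6110}{3}$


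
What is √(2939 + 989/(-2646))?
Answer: √46653630/126 ≈ 54.209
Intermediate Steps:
√(2939 + 989/(-2646)) = √(2939 + 989*(-1/2646)) = √(2939 - 989/2646) = √(7775605/2646) = √46653630/126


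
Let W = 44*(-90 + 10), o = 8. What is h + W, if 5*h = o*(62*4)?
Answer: -15616/5 ≈ -3123.2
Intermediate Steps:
h = 1984/5 (h = (8*(62*4))/5 = (8*248)/5 = (⅕)*1984 = 1984/5 ≈ 396.80)
W = -3520 (W = 44*(-80) = -3520)
h + W = 1984/5 - 3520 = -15616/5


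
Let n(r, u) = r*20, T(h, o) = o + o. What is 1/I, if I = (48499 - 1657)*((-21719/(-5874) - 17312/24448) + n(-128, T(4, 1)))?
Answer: -373978/44793399004573 ≈ -8.3489e-9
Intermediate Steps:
T(h, o) = 2*o
n(r, u) = 20*r
I = -44793399004573/373978 (I = (48499 - 1657)*((-21719/(-5874) - 17312/24448) + 20*(-128)) = 46842*((-21719*(-1/5874) - 17312*1/24448) - 2560) = 46842*((21719/5874 - 541/764) - 2560) = 46842*(6707741/2243868 - 2560) = 46842*(-5737594339/2243868) = -44793399004573/373978 ≈ -1.1978e+8)
1/I = 1/(-44793399004573/373978) = -373978/44793399004573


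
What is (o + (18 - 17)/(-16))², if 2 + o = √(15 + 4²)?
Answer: 9025/256 - 33*√31/8 ≈ 12.287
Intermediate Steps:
o = -2 + √31 (o = -2 + √(15 + 4²) = -2 + √(15 + 16) = -2 + √31 ≈ 3.5678)
(o + (18 - 17)/(-16))² = ((-2 + √31) + (18 - 17)/(-16))² = ((-2 + √31) + 1*(-1/16))² = ((-2 + √31) - 1/16)² = (-33/16 + √31)²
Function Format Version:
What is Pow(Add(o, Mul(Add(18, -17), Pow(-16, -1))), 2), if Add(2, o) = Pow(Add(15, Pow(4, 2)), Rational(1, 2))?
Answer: Add(Rational(9025, 256), Mul(Rational(-33, 8), Pow(31, Rational(1, 2)))) ≈ 12.287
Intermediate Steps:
o = Add(-2, Pow(31, Rational(1, 2))) (o = Add(-2, Pow(Add(15, Pow(4, 2)), Rational(1, 2))) = Add(-2, Pow(Add(15, 16), Rational(1, 2))) = Add(-2, Pow(31, Rational(1, 2))) ≈ 3.5678)
Pow(Add(o, Mul(Add(18, -17), Pow(-16, -1))), 2) = Pow(Add(Add(-2, Pow(31, Rational(1, 2))), Mul(Add(18, -17), Pow(-16, -1))), 2) = Pow(Add(Add(-2, Pow(31, Rational(1, 2))), Mul(1, Rational(-1, 16))), 2) = Pow(Add(Add(-2, Pow(31, Rational(1, 2))), Rational(-1, 16)), 2) = Pow(Add(Rational(-33, 16), Pow(31, Rational(1, 2))), 2)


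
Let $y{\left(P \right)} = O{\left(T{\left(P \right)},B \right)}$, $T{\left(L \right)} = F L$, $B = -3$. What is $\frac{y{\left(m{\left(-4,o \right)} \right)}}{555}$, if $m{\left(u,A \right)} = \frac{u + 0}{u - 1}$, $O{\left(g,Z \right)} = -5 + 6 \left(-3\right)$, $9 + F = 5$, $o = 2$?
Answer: $- \frac{23}{555} \approx -0.041441$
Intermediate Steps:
$F = -4$ ($F = -9 + 5 = -4$)
$T{\left(L \right)} = - 4 L$
$O{\left(g,Z \right)} = -23$ ($O{\left(g,Z \right)} = -5 - 18 = -23$)
$m{\left(u,A \right)} = \frac{u}{-1 + u}$
$y{\left(P \right)} = -23$
$\frac{y{\left(m{\left(-4,o \right)} \right)}}{555} = - \frac{23}{555}$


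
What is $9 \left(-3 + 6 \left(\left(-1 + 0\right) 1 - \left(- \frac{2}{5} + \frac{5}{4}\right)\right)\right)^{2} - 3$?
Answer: $\frac{178629}{100} \approx 1786.3$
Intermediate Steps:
$9 \left(-3 + 6 \left(\left(-1 + 0\right) 1 - \left(- \frac{2}{5} + \frac{5}{4}\right)\right)\right)^{2} - 3 = 9 \left(-3 + 6 \left(\left(-1\right) 1 - \frac{17}{20}\right)\right)^{2} - 3 = 9 \left(-3 + 6 \left(-1 + \left(- \frac{5}{4} + \frac{2}{5}\right)\right)\right)^{2} - 3 = 9 \left(-3 + 6 \left(-1 - \frac{17}{20}\right)\right)^{2} - 3 = 9 \left(-3 + 6 \left(- \frac{37}{20}\right)\right)^{2} - 3 = 9 \left(-3 - \frac{111}{10}\right)^{2} - 3 = 9 \left(- \frac{141}{10}\right)^{2} - 3 = 9 \cdot \frac{19881}{100} - 3 = \frac{178929}{100} - 3 = \frac{178629}{100}$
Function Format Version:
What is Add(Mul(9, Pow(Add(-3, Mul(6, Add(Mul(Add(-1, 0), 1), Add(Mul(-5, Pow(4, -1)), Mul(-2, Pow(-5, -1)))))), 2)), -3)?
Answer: Rational(178629, 100) ≈ 1786.3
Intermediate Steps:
Add(Mul(9, Pow(Add(-3, Mul(6, Add(Mul(Add(-1, 0), 1), Add(Mul(-5, Pow(4, -1)), Mul(-2, Pow(-5, -1)))))), 2)), -3) = Add(Mul(9, Pow(Add(-3, Mul(6, Add(Mul(-1, 1), Add(Mul(-5, Rational(1, 4)), Mul(-2, Rational(-1, 5)))))), 2)), -3) = Add(Mul(9, Pow(Add(-3, Mul(6, Add(-1, Add(Rational(-5, 4), Rational(2, 5))))), 2)), -3) = Add(Mul(9, Pow(Add(-3, Mul(6, Add(-1, Rational(-17, 20)))), 2)), -3) = Add(Mul(9, Pow(Add(-3, Mul(6, Rational(-37, 20))), 2)), -3) = Add(Mul(9, Pow(Add(-3, Rational(-111, 10)), 2)), -3) = Add(Mul(9, Pow(Rational(-141, 10), 2)), -3) = Add(Mul(9, Rational(19881, 100)), -3) = Add(Rational(178929, 100), -3) = Rational(178629, 100)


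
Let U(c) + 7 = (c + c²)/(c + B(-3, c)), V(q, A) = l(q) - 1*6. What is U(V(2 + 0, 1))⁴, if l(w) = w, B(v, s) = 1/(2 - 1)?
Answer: 14641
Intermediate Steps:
B(v, s) = 1 (B(v, s) = 1/1 = 1)
V(q, A) = -6 + q (V(q, A) = q - 1*6 = q - 6 = -6 + q)
U(c) = -7 + (c + c²)/(1 + c) (U(c) = -7 + (c + c²)/(c + 1) = -7 + (c + c²)/(1 + c))
U(V(2 + 0, 1))⁴ = (-7 + (-6 + (2 + 0)))⁴ = (-7 + (-6 + 2))⁴ = (-7 - 4)⁴ = (-11)⁴ = 14641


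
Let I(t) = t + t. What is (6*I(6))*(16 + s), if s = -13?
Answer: 216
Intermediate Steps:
I(t) = 2*t
(6*I(6))*(16 + s) = (6*(2*6))*(16 - 13) = (6*12)*3 = 72*3 = 216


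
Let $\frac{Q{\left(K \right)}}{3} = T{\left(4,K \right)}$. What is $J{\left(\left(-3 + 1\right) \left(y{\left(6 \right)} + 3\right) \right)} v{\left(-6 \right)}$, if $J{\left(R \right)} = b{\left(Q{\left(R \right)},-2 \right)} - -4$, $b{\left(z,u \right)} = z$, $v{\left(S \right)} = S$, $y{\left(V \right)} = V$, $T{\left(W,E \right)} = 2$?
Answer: $-60$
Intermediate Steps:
$Q{\left(K \right)} = 6$ ($Q{\left(K \right)} = 3 \cdot 2 = 6$)
$J{\left(R \right)} = 10$ ($J{\left(R \right)} = 6 - -4 = 6 + 4 = 10$)
$J{\left(\left(-3 + 1\right) \left(y{\left(6 \right)} + 3\right) \right)} v{\left(-6 \right)} = 10 \left(-6\right) = -60$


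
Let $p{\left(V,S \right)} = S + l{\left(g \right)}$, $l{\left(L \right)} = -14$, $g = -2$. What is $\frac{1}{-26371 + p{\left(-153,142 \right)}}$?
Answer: $- \frac{1}{26243} \approx -3.8105 \cdot 10^{-5}$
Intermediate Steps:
$p{\left(V,S \right)} = -14 + S$ ($p{\left(V,S \right)} = S - 14 = -14 + S$)
$\frac{1}{-26371 + p{\left(-153,142 \right)}} = \frac{1}{-26371 + \left(-14 + 142\right)} = \frac{1}{-26371 + 128} = \frac{1}{-26243} = - \frac{1}{26243}$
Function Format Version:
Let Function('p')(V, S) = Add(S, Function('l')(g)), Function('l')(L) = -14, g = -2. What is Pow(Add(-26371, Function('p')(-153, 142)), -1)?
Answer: Rational(-1, 26243) ≈ -3.8105e-5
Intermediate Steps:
Function('p')(V, S) = Add(-14, S) (Function('p')(V, S) = Add(S, -14) = Add(-14, S))
Pow(Add(-26371, Function('p')(-153, 142)), -1) = Pow(Add(-26371, Add(-14, 142)), -1) = Pow(Add(-26371, 128), -1) = Pow(-26243, -1) = Rational(-1, 26243)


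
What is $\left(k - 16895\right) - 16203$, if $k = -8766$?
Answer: $-41864$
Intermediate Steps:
$\left(k - 16895\right) - 16203 = \left(-8766 - 16895\right) - 16203 = -25661 - 16203 = -41864$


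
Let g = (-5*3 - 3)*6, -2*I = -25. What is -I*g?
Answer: 1350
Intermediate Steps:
I = 25/2 (I = -½*(-25) = 25/2 ≈ 12.500)
g = -108 (g = (-15 - 3)*6 = -18*6 = -108)
-I*g = -25*(-108)/2 = -1*(-1350) = 1350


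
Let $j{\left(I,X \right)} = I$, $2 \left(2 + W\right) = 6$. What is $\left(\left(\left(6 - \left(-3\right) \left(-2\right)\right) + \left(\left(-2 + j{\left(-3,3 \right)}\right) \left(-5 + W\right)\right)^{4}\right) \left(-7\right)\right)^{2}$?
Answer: $1254400000000$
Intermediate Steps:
$W = 1$ ($W = -2 + \frac{1}{2} \cdot 6 = -2 + 3 = 1$)
$\left(\left(\left(6 - \left(-3\right) \left(-2\right)\right) + \left(\left(-2 + j{\left(-3,3 \right)}\right) \left(-5 + W\right)\right)^{4}\right) \left(-7\right)\right)^{2} = \left(\left(\left(6 - \left(-3\right) \left(-2\right)\right) + \left(\left(-2 - 3\right) \left(-5 + 1\right)\right)^{4}\right) \left(-7\right)\right)^{2} = \left(\left(\left(6 - 6\right) + \left(\left(-5\right) \left(-4\right)\right)^{4}\right) \left(-7\right)\right)^{2} = \left(\left(\left(6 - 6\right) + 20^{4}\right) \left(-7\right)\right)^{2} = \left(\left(0 + 160000\right) \left(-7\right)\right)^{2} = \left(160000 \left(-7\right)\right)^{2} = \left(-1120000\right)^{2} = 1254400000000$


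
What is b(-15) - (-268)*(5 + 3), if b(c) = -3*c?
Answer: 2189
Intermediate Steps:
b(-15) - (-268)*(5 + 3) = -3*(-15) - (-268)*(5 + 3) = 45 - (-268)*8 = 45 - 268*(-8) = 45 + 2144 = 2189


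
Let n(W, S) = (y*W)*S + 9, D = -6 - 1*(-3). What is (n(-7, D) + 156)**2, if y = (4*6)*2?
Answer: 1375929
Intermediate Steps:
y = 48 (y = 24*2 = 48)
D = -3 (D = -6 + 3 = -3)
n(W, S) = 9 + 48*S*W (n(W, S) = (48*W)*S + 9 = 48*S*W + 9 = 9 + 48*S*W)
(n(-7, D) + 156)**2 = ((9 + 48*(-3)*(-7)) + 156)**2 = ((9 + 1008) + 156)**2 = (1017 + 156)**2 = 1173**2 = 1375929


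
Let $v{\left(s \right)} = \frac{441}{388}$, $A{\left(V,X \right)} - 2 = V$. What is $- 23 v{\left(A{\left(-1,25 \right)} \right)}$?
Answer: $- \frac{10143}{388} \approx -26.142$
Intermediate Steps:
$A{\left(V,X \right)} = 2 + V$
$v{\left(s \right)} = \frac{441}{388}$ ($v{\left(s \right)} = 441 \cdot \frac{1}{388} = \frac{441}{388}$)
$- 23 v{\left(A{\left(-1,25 \right)} \right)} = \left(-23\right) \frac{441}{388} = - \frac{10143}{388}$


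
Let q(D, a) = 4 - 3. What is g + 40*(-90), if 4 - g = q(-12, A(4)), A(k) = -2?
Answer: -3597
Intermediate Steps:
q(D, a) = 1
g = 3 (g = 4 - 1*1 = 4 - 1 = 3)
g + 40*(-90) = 3 + 40*(-90) = 3 - 3600 = -3597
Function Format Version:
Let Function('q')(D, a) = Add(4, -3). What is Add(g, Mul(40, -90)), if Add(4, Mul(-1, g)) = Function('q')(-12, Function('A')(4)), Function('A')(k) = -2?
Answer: -3597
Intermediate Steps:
Function('q')(D, a) = 1
g = 3 (g = Add(4, Mul(-1, 1)) = Add(4, -1) = 3)
Add(g, Mul(40, -90)) = Add(3, Mul(40, -90)) = Add(3, -3600) = -3597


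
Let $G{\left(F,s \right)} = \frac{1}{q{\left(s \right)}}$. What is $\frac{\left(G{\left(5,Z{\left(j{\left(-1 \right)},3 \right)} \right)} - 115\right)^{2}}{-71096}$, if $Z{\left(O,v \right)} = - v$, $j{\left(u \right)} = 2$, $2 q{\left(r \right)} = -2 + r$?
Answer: $- \frac{332929}{1777400} \approx -0.18731$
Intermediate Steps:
$q{\left(r \right)} = -1 + \frac{r}{2}$ ($q{\left(r \right)} = \frac{-2 + r}{2} = -1 + \frac{r}{2}$)
$G{\left(F,s \right)} = \frac{1}{-1 + \frac{s}{2}}$
$\frac{\left(G{\left(5,Z{\left(j{\left(-1 \right)},3 \right)} \right)} - 115\right)^{2}}{-71096} = \frac{\left(\frac{2}{-2 - 3} - 115\right)^{2}}{-71096} = \left(\frac{2}{-2 - 3} - 115\right)^{2} \left(- \frac{1}{71096}\right) = \left(\frac{2}{-5} - 115\right)^{2} \left(- \frac{1}{71096}\right) = \left(2 \left(- \frac{1}{5}\right) - 115\right)^{2} \left(- \frac{1}{71096}\right) = \left(- \frac{2}{5} - 115\right)^{2} \left(- \frac{1}{71096}\right) = \left(- \frac{577}{5}\right)^{2} \left(- \frac{1}{71096}\right) = \frac{332929}{25} \left(- \frac{1}{71096}\right) = - \frac{332929}{1777400}$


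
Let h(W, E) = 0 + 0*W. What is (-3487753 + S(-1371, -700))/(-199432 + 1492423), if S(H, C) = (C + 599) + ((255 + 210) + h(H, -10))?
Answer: -1162463/430997 ≈ -2.6971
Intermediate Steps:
h(W, E) = 0 (h(W, E) = 0 + 0 = 0)
S(H, C) = 1064 + C (S(H, C) = (C + 599) + ((255 + 210) + 0) = (599 + C) + (465 + 0) = (599 + C) + 465 = 1064 + C)
(-3487753 + S(-1371, -700))/(-199432 + 1492423) = (-3487753 + (1064 - 700))/(-199432 + 1492423) = (-3487753 + 364)/1292991 = -3487389*1/1292991 = -1162463/430997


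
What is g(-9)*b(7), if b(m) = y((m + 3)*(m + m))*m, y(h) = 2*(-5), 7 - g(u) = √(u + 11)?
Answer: -490 + 70*√2 ≈ -391.00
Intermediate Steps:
g(u) = 7 - √(11 + u) (g(u) = 7 - √(u + 11) = 7 - √(11 + u))
y(h) = -10
b(m) = -10*m
g(-9)*b(7) = (7 - √(11 - 9))*(-10*7) = (7 - √2)*(-70) = -490 + 70*√2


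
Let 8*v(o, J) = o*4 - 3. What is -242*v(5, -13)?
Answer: -2057/4 ≈ -514.25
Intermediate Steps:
v(o, J) = -3/8 + o/2 (v(o, J) = (o*4 - 3)/8 = (4*o - 3)/8 = (-3 + 4*o)/8 = -3/8 + o/2)
-242*v(5, -13) = -242*(-3/8 + (½)*5) = -242*(-3/8 + 5/2) = -242*17/8 = -2057/4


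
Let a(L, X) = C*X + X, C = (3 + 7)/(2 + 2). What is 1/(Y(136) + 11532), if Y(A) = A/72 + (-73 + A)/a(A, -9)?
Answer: 9/103787 ≈ 8.6716e-5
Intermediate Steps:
C = 5/2 (C = 10/4 = 10*(1/4) = 5/2 ≈ 2.5000)
a(L, X) = 7*X/2 (a(L, X) = 5*X/2 + X = 7*X/2)
Y(A) = 146/63 - A/56 (Y(A) = A/72 + (-73 + A)/(((7/2)*(-9))) = A*(1/72) + (-73 + A)/(-63/2) = A/72 + (-73 + A)*(-2/63) = A/72 + (146/63 - 2*A/63) = 146/63 - A/56)
1/(Y(136) + 11532) = 1/((146/63 - 1/56*136) + 11532) = 1/((146/63 - 17/7) + 11532) = 1/(-1/9 + 11532) = 1/(103787/9) = 9/103787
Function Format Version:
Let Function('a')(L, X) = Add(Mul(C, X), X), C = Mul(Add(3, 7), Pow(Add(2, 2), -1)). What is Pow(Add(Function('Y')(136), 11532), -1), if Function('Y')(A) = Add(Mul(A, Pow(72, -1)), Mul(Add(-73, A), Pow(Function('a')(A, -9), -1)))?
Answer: Rational(9, 103787) ≈ 8.6716e-5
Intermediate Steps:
C = Rational(5, 2) (C = Mul(10, Pow(4, -1)) = Mul(10, Rational(1, 4)) = Rational(5, 2) ≈ 2.5000)
Function('a')(L, X) = Mul(Rational(7, 2), X) (Function('a')(L, X) = Add(Mul(Rational(5, 2), X), X) = Mul(Rational(7, 2), X))
Function('Y')(A) = Add(Rational(146, 63), Mul(Rational(-1, 56), A)) (Function('Y')(A) = Add(Mul(A, Pow(72, -1)), Mul(Add(-73, A), Pow(Mul(Rational(7, 2), -9), -1))) = Add(Mul(A, Rational(1, 72)), Mul(Add(-73, A), Pow(Rational(-63, 2), -1))) = Add(Mul(Rational(1, 72), A), Mul(Add(-73, A), Rational(-2, 63))) = Add(Mul(Rational(1, 72), A), Add(Rational(146, 63), Mul(Rational(-2, 63), A))) = Add(Rational(146, 63), Mul(Rational(-1, 56), A)))
Pow(Add(Function('Y')(136), 11532), -1) = Pow(Add(Add(Rational(146, 63), Mul(Rational(-1, 56), 136)), 11532), -1) = Pow(Add(Add(Rational(146, 63), Rational(-17, 7)), 11532), -1) = Pow(Add(Rational(-1, 9), 11532), -1) = Pow(Rational(103787, 9), -1) = Rational(9, 103787)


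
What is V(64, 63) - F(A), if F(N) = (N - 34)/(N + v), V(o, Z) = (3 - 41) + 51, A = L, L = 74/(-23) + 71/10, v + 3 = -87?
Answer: 250564/19807 ≈ 12.650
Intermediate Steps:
v = -90 (v = -3 - 87 = -90)
L = 893/230 (L = 74*(-1/23) + 71*(⅒) = -74/23 + 71/10 = 893/230 ≈ 3.8826)
A = 893/230 ≈ 3.8826
V(o, Z) = 13 (V(o, Z) = -38 + 51 = 13)
F(N) = (-34 + N)/(-90 + N) (F(N) = (N - 34)/(N - 90) = (-34 + N)/(-90 + N))
V(64, 63) - F(A) = 13 - (-34 + 893/230)/(-90 + 893/230) = 13 - (-6927)/((-19807/230)*230) = 13 - (-230)*(-6927)/(19807*230) = 13 - 1*6927/19807 = 13 - 6927/19807 = 250564/19807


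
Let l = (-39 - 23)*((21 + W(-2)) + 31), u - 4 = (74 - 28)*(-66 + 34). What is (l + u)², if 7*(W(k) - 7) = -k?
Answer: 1296432036/49 ≈ 2.6458e+7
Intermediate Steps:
W(k) = 7 - k/7 (W(k) = 7 + (-k)/7 = 7 - k/7)
u = -1468 (u = 4 + (74 - 28)*(-66 + 34) = 4 + 46*(-32) = 4 - 1472 = -1468)
l = -25730/7 (l = (-39 - 23)*((21 + (7 - ⅐*(-2))) + 31) = -62*((21 + (7 + 2/7)) + 31) = -62*((21 + 51/7) + 31) = -62*(198/7 + 31) = -62*415/7 = -25730/7 ≈ -3675.7)
(l + u)² = (-25730/7 - 1468)² = (-36006/7)² = 1296432036/49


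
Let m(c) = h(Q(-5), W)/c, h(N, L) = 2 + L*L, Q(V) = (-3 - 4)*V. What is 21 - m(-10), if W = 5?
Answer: 237/10 ≈ 23.700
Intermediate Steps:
Q(V) = -7*V
h(N, L) = 2 + L²
m(c) = 27/c (m(c) = (2 + 5²)/c = (2 + 25)/c = 27/c)
21 - m(-10) = 21 - 27/(-10) = 21 - 27*(-1)/10 = 21 - 1*(-27/10) = 21 + 27/10 = 237/10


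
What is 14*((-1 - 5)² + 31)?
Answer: 938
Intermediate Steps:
14*((-1 - 5)² + 31) = 14*((-6)² + 31) = 14*(36 + 31) = 14*67 = 938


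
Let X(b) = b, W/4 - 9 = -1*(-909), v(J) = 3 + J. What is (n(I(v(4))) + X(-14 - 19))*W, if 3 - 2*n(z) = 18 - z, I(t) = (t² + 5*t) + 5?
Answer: 14688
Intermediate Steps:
I(t) = 5 + t² + 5*t
W = 3672 (W = 36 + 4*(-1*(-909)) = 36 + 4*909 = 36 + 3636 = 3672)
n(z) = -15/2 + z/2 (n(z) = 3/2 - (18 - z)/2 = 3/2 + (-9 + z/2) = -15/2 + z/2)
(n(I(v(4))) + X(-14 - 19))*W = ((-15/2 + (5 + (3 + 4)² + 5*(3 + 4))/2) + (-14 - 19))*3672 = ((-15/2 + (5 + 7² + 5*7)/2) - 33)*3672 = ((-15/2 + (5 + 49 + 35)/2) - 33)*3672 = ((-15/2 + (½)*89) - 33)*3672 = ((-15/2 + 89/2) - 33)*3672 = (37 - 33)*3672 = 4*3672 = 14688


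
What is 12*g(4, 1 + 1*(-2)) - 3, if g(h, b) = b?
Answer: -15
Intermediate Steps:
12*g(4, 1 + 1*(-2)) - 3 = 12*(1 + 1*(-2)) - 3 = 12*(1 - 2) - 3 = 12*(-1) - 3 = -12 - 3 = -15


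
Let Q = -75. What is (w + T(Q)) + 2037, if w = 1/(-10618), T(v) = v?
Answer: 20832515/10618 ≈ 1962.0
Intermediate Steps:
w = -1/10618 ≈ -9.4180e-5
(w + T(Q)) + 2037 = (-1/10618 - 75) + 2037 = -796351/10618 + 2037 = 20832515/10618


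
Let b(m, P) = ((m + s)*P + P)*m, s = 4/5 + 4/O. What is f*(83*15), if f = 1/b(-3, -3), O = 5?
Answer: -2075/6 ≈ -345.83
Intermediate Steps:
s = 8/5 (s = 4/5 + 4/5 = 4*(⅕) + 4*(⅕) = ⅘ + ⅘ = 8/5 ≈ 1.6000)
b(m, P) = m*(P + P*(8/5 + m)) (b(m, P) = ((m + 8/5)*P + P)*m = ((8/5 + m)*P + P)*m = (P*(8/5 + m) + P)*m = (P + P*(8/5 + m))*m = m*(P + P*(8/5 + m)))
f = -5/18 (f = 1/((⅕)*(-3)*(-3)*(13 + 5*(-3))) = 1/((⅕)*(-3)*(-3)*(13 - 15)) = 1/((⅕)*(-3)*(-3)*(-2)) = 1/(-18/5) = -5/18 ≈ -0.27778)
f*(83*15) = -415*15/18 = -5/18*1245 = -2075/6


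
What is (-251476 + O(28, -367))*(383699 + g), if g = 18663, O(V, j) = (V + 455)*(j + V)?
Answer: -167065933106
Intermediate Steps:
O(V, j) = (455 + V)*(V + j)
(-251476 + O(28, -367))*(383699 + g) = (-251476 + (28² + 455*28 + 455*(-367) + 28*(-367)))*(383699 + 18663) = (-251476 + (784 + 12740 - 166985 - 10276))*402362 = (-251476 - 163737)*402362 = -415213*402362 = -167065933106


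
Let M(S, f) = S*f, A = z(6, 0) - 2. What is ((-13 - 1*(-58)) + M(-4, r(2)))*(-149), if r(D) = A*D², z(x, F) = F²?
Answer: -11473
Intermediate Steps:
A = -2 (A = 0² - 2 = 0 - 2 = -2)
r(D) = -2*D²
((-13 - 1*(-58)) + M(-4, r(2)))*(-149) = ((-13 - 1*(-58)) - (-8)*2²)*(-149) = ((-13 + 58) - (-8)*4)*(-149) = (45 - 4*(-8))*(-149) = (45 + 32)*(-149) = 77*(-149) = -11473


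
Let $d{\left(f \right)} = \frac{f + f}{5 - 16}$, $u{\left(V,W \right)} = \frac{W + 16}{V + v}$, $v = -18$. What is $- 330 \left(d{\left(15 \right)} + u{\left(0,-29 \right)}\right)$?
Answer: $\frac{1985}{3} \approx 661.67$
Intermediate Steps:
$u{\left(V,W \right)} = \frac{16 + W}{-18 + V}$ ($u{\left(V,W \right)} = \frac{W + 16}{V - 18} = \frac{16 + W}{-18 + V}$)
$d{\left(f \right)} = - \frac{2 f}{11}$ ($d{\left(f \right)} = \frac{2 f}{-11} = 2 f \left(- \frac{1}{11}\right) = - \frac{2 f}{11}$)
$- 330 \left(d{\left(15 \right)} + u{\left(0,-29 \right)}\right) = - 330 \left(\left(- \frac{2}{11}\right) 15 + \frac{16 - 29}{-18 + 0}\right) = - 330 \left(- \frac{30}{11} + \frac{1}{-18} \left(-13\right)\right) = - 330 \left(- \frac{30}{11} - - \frac{13}{18}\right) = - 330 \left(- \frac{30}{11} + \frac{13}{18}\right) = \left(-330\right) \left(- \frac{397}{198}\right) = \frac{1985}{3}$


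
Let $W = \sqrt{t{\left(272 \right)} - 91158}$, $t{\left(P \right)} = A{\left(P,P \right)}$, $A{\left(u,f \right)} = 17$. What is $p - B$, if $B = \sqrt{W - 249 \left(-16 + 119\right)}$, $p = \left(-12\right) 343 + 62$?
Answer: $-4054 - \sqrt{-25647 + i \sqrt{91141}} \approx -4054.9 - 160.15 i$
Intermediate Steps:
$t{\left(P \right)} = 17$
$p = -4054$ ($p = -4116 + 62 = -4054$)
$W = i \sqrt{91141}$ ($W = \sqrt{17 - 91158} = \sqrt{-91141} = i \sqrt{91141} \approx 301.9 i$)
$B = \sqrt{-25647 + i \sqrt{91141}}$ ($B = \sqrt{i \sqrt{91141} - 249 \left(-16 + 119\right)} = \sqrt{i \sqrt{91141} - 25647} = \sqrt{-25647 + i \sqrt{91141}} \approx 0.9425 + 160.15 i$)
$p - B = -4054 - \sqrt{-25647 + i \sqrt{91141}}$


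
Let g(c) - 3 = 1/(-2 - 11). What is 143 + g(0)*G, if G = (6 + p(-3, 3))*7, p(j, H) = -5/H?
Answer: 695/3 ≈ 231.67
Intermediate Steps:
g(c) = 38/13 (g(c) = 3 + 1/(-2 - 11) = 3 + 1/(-13) = 3 - 1/13 = 38/13)
G = 91/3 (G = (6 - 5/3)*7 = (13/3)*7 = 91/3 ≈ 30.333)
143 + g(0)*G = 143 + (38/13)*(91/3) = 143 + 266/3 = 695/3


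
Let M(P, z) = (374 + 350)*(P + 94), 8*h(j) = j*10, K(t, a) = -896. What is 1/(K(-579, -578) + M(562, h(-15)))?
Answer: 1/474048 ≈ 2.1095e-6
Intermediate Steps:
h(j) = 5*j/4 (h(j) = (j*10)/8 = (10*j)/8 = 5*j/4)
M(P, z) = 68056 + 724*P (M(P, z) = 724*(94 + P) = 68056 + 724*P)
1/(K(-579, -578) + M(562, h(-15))) = 1/(-896 + (68056 + 724*562)) = 1/(-896 + (68056 + 406888)) = 1/(-896 + 474944) = 1/474048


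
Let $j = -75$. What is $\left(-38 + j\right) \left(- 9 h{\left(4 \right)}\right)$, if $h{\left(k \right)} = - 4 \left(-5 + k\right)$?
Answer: $4068$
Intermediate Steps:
$h{\left(k \right)} = 20 - 4 k$
$\left(-38 + j\right) \left(- 9 h{\left(4 \right)}\right) = \left(-38 - 75\right) \left(- 9 \left(20 - 16\right)\right) = - 113 \left(- 9 \left(20 - 16\right)\right) = - 113 \left(\left(-9\right) 4\right) = \left(-113\right) \left(-36\right) = 4068$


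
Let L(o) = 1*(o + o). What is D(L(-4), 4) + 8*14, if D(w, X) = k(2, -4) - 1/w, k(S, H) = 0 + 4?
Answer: 929/8 ≈ 116.13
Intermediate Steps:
k(S, H) = 4
L(o) = 2*o (L(o) = 1*(2*o) = 2*o)
D(w, X) = 4 - 1/w
D(L(-4), 4) + 8*14 = (4 - 1/(2*(-4))) + 8*14 = (4 - 1/(-8)) + 112 = (4 - 1*(-1/8)) + 112 = (4 + 1/8) + 112 = 33/8 + 112 = 929/8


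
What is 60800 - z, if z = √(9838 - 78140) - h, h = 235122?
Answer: 295922 - I*√68302 ≈ 2.9592e+5 - 261.35*I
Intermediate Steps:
z = -235122 + I*√68302 (z = √(9838 - 78140) - 1*235122 = √(-68302) - 235122 = I*√68302 - 235122 = -235122 + I*√68302 ≈ -2.3512e+5 + 261.35*I)
60800 - z = 60800 - (-235122 + I*√68302) = 60800 + (235122 - I*√68302) = 295922 - I*√68302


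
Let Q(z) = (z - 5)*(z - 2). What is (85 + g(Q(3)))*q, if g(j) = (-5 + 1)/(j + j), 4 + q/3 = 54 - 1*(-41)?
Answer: 23478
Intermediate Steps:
q = 273 (q = -12 + 3*(54 - 1*(-41)) = -12 + 3*(54 + 41) = -12 + 3*95 = -12 + 285 = 273)
Q(z) = (-5 + z)*(-2 + z)
g(j) = -2/j (g(j) = -4*1/(2*j) = -2/j)
(85 + g(Q(3)))*q = (85 - 2/(10 + 3² - 7*3))*273 = (85 - 2/(10 + 9 - 21))*273 = (85 - 2/(-2))*273 = (85 - 2*(-½))*273 = (85 + 1)*273 = 86*273 = 23478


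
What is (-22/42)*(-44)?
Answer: 484/21 ≈ 23.048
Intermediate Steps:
(-22/42)*(-44) = ((1/42)*(-22))*(-44) = -11/21*(-44) = 484/21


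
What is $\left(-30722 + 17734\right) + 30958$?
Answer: $17970$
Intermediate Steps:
$\left(-30722 + 17734\right) + 30958 = -12988 + 30958 = 17970$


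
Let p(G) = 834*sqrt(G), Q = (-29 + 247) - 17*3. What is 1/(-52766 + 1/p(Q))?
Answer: -6129185218632/323412587246336111 - 834*sqrt(167)/323412587246336111 ≈ -1.8952e-5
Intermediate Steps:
Q = 167 (Q = 218 - 51 = 167)
1/(-52766 + 1/p(Q)) = 1/(-52766 + 1/(834*sqrt(167))) = 1/(-52766 + sqrt(167)/139278)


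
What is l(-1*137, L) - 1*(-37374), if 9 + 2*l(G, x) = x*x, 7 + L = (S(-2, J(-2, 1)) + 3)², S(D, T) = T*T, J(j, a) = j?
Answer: 76503/2 ≈ 38252.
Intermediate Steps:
S(D, T) = T²
L = 42 (L = -7 + ((-2)² + 3)² = -7 + (4 + 3)² = -7 + 7² = -7 + 49 = 42)
l(G, x) = -9/2 + x²/2 (l(G, x) = -9/2 + (x*x)/2 = -9/2 + x²/2)
l(-1*137, L) - 1*(-37374) = (-9/2 + (½)*42²) - 1*(-37374) = (-9/2 + (½)*1764) + 37374 = (-9/2 + 882) + 37374 = 1755/2 + 37374 = 76503/2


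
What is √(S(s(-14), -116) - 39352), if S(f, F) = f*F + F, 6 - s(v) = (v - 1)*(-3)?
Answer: 8*I*√546 ≈ 186.93*I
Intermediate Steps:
s(v) = 3 + 3*v (s(v) = 6 - (v - 1)*(-3) = 6 - (-1 + v)*(-3) = 6 - (3 - 3*v) = 6 + (-3 + 3*v) = 3 + 3*v)
S(f, F) = F + F*f (S(f, F) = F*f + F = F + F*f)
√(S(s(-14), -116) - 39352) = √(-116*(1 + (3 + 3*(-14))) - 39352) = √(-116*(1 + (3 - 42)) - 39352) = √(-116*(1 - 39) - 39352) = √(-116*(-38) - 39352) = √(4408 - 39352) = √(-34944) = 8*I*√546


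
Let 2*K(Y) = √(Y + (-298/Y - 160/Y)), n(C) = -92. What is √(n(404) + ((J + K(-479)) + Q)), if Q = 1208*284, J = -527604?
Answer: √(-169441260736 + 958*I*√109682857)/958 ≈ 0.012721 + 429.68*I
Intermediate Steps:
Q = 343072
K(Y) = √(Y - 458/Y)/2 (K(Y) = √(Y + (-298/Y - 160/Y))/2 = √(Y - 458/Y)/2)
√(n(404) + ((J + K(-479)) + Q)) = √(-92 + ((-527604 + √(-479 - 458/(-479))/2) + 343072)) = √(-92 + ((-527604 + √(-479 - 458*(-1/479))/2) + 343072)) = √(-92 + ((-527604 + √(-479 + 458/479)/2) + 343072)) = √(-92 + ((-527604 + √(-228983/479)/2) + 343072)) = √(-92 + ((-527604 + (I*√109682857/479)/2) + 343072)) = √(-92 + ((-527604 + I*√109682857/958) + 343072)) = √(-92 + (-184532 + I*√109682857/958)) = √(-184624 + I*√109682857/958)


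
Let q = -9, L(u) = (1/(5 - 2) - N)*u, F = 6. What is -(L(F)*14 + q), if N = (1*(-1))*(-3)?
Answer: 233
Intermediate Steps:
N = 3 (N = -1*(-3) = 3)
L(u) = -8*u/3 (L(u) = (1/(5 - 2) - 1*3)*u = (1/3 - 3)*u = (⅓ - 3)*u = -8*u/3)
-(L(F)*14 + q) = -(-8/3*6*14 - 9) = -(-16*14 - 9) = -(-224 - 9) = -1*(-233) = 233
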